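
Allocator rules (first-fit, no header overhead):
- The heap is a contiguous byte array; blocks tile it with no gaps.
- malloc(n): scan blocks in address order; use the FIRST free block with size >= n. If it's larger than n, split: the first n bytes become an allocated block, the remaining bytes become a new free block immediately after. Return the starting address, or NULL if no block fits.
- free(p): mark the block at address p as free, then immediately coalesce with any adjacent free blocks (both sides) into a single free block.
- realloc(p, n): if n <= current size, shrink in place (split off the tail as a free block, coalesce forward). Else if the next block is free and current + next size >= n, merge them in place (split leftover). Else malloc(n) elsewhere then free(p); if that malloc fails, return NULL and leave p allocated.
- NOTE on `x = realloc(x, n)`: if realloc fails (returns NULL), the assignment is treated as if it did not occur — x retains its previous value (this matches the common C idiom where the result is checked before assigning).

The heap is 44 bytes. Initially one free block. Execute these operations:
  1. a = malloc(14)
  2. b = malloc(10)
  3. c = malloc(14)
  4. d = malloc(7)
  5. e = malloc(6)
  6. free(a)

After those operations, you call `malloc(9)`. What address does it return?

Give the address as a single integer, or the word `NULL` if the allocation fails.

Answer: 0

Derivation:
Op 1: a = malloc(14) -> a = 0; heap: [0-13 ALLOC][14-43 FREE]
Op 2: b = malloc(10) -> b = 14; heap: [0-13 ALLOC][14-23 ALLOC][24-43 FREE]
Op 3: c = malloc(14) -> c = 24; heap: [0-13 ALLOC][14-23 ALLOC][24-37 ALLOC][38-43 FREE]
Op 4: d = malloc(7) -> d = NULL; heap: [0-13 ALLOC][14-23 ALLOC][24-37 ALLOC][38-43 FREE]
Op 5: e = malloc(6) -> e = 38; heap: [0-13 ALLOC][14-23 ALLOC][24-37 ALLOC][38-43 ALLOC]
Op 6: free(a) -> (freed a); heap: [0-13 FREE][14-23 ALLOC][24-37 ALLOC][38-43 ALLOC]
malloc(9): first-fit scan over [0-13 FREE][14-23 ALLOC][24-37 ALLOC][38-43 ALLOC] -> 0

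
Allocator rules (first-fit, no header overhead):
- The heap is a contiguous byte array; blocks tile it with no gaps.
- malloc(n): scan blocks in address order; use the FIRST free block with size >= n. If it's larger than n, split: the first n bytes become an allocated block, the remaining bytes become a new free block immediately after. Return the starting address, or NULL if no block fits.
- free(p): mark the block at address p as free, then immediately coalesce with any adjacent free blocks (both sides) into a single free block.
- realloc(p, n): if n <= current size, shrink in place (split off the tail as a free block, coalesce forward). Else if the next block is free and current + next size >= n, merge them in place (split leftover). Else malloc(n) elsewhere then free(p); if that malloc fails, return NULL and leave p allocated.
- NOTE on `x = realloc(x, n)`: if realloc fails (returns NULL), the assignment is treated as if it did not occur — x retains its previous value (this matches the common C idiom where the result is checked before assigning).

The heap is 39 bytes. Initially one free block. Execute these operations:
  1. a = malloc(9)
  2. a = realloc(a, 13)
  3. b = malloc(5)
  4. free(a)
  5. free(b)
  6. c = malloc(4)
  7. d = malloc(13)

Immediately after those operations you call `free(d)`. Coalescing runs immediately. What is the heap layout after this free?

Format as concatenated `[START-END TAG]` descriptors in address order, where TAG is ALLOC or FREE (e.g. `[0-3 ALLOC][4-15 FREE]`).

Op 1: a = malloc(9) -> a = 0; heap: [0-8 ALLOC][9-38 FREE]
Op 2: a = realloc(a, 13) -> a = 0; heap: [0-12 ALLOC][13-38 FREE]
Op 3: b = malloc(5) -> b = 13; heap: [0-12 ALLOC][13-17 ALLOC][18-38 FREE]
Op 4: free(a) -> (freed a); heap: [0-12 FREE][13-17 ALLOC][18-38 FREE]
Op 5: free(b) -> (freed b); heap: [0-38 FREE]
Op 6: c = malloc(4) -> c = 0; heap: [0-3 ALLOC][4-38 FREE]
Op 7: d = malloc(13) -> d = 4; heap: [0-3 ALLOC][4-16 ALLOC][17-38 FREE]
free(d): d = 4 -> block [4-16 ALLOC]; mark free, coalesce with adjacent free neighbors -> [0-3 ALLOC][4-38 FREE]

Answer: [0-3 ALLOC][4-38 FREE]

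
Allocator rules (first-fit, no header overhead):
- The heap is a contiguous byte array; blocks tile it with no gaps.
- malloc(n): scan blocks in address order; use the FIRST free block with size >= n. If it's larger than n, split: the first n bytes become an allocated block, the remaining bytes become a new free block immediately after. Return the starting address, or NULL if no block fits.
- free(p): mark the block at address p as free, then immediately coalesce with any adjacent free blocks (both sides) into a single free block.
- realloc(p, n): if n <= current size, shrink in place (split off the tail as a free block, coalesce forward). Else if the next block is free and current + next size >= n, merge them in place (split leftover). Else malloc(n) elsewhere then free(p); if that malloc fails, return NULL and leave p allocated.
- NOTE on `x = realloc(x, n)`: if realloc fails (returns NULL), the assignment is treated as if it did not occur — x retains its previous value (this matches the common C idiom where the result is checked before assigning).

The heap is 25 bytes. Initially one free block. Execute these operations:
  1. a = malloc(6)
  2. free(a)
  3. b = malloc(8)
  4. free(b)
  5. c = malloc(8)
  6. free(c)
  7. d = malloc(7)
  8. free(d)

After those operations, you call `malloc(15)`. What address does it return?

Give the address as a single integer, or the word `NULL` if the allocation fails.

Answer: 0

Derivation:
Op 1: a = malloc(6) -> a = 0; heap: [0-5 ALLOC][6-24 FREE]
Op 2: free(a) -> (freed a); heap: [0-24 FREE]
Op 3: b = malloc(8) -> b = 0; heap: [0-7 ALLOC][8-24 FREE]
Op 4: free(b) -> (freed b); heap: [0-24 FREE]
Op 5: c = malloc(8) -> c = 0; heap: [0-7 ALLOC][8-24 FREE]
Op 6: free(c) -> (freed c); heap: [0-24 FREE]
Op 7: d = malloc(7) -> d = 0; heap: [0-6 ALLOC][7-24 FREE]
Op 8: free(d) -> (freed d); heap: [0-24 FREE]
malloc(15): first-fit scan over [0-24 FREE] -> 0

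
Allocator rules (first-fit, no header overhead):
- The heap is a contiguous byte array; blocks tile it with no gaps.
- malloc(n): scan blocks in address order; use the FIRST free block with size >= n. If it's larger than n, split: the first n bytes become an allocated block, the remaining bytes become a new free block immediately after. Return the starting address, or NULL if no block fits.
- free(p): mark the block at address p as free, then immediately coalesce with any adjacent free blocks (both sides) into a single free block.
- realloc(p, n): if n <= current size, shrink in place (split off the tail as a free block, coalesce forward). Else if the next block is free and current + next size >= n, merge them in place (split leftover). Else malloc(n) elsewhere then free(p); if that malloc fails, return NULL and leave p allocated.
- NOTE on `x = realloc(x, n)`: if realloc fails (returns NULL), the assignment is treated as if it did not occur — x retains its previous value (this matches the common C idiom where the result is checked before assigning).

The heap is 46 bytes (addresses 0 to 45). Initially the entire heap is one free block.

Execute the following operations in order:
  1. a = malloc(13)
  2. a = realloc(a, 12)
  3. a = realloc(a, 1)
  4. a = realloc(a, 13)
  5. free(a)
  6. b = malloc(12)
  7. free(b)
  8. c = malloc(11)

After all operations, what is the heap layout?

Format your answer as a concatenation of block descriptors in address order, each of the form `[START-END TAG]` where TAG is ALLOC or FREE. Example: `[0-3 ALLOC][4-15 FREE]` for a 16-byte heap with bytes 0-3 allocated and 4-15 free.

Answer: [0-10 ALLOC][11-45 FREE]

Derivation:
Op 1: a = malloc(13) -> a = 0; heap: [0-12 ALLOC][13-45 FREE]
Op 2: a = realloc(a, 12) -> a = 0; heap: [0-11 ALLOC][12-45 FREE]
Op 3: a = realloc(a, 1) -> a = 0; heap: [0-0 ALLOC][1-45 FREE]
Op 4: a = realloc(a, 13) -> a = 0; heap: [0-12 ALLOC][13-45 FREE]
Op 5: free(a) -> (freed a); heap: [0-45 FREE]
Op 6: b = malloc(12) -> b = 0; heap: [0-11 ALLOC][12-45 FREE]
Op 7: free(b) -> (freed b); heap: [0-45 FREE]
Op 8: c = malloc(11) -> c = 0; heap: [0-10 ALLOC][11-45 FREE]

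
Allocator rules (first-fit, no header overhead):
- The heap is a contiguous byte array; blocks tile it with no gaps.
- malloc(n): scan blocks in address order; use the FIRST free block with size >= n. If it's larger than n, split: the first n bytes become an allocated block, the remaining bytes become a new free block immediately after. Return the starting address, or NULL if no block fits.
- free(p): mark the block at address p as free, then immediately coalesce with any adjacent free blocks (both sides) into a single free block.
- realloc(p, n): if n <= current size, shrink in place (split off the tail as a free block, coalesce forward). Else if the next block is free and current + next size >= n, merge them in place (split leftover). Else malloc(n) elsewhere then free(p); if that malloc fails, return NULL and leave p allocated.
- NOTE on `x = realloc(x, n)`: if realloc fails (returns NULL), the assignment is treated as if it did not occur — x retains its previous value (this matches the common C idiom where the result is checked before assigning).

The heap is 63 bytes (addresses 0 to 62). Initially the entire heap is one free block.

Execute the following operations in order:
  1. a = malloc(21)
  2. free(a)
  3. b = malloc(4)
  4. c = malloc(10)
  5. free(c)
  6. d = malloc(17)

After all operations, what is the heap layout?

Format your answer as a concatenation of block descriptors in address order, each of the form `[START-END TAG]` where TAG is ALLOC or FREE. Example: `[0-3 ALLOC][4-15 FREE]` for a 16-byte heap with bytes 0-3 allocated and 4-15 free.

Op 1: a = malloc(21) -> a = 0; heap: [0-20 ALLOC][21-62 FREE]
Op 2: free(a) -> (freed a); heap: [0-62 FREE]
Op 3: b = malloc(4) -> b = 0; heap: [0-3 ALLOC][4-62 FREE]
Op 4: c = malloc(10) -> c = 4; heap: [0-3 ALLOC][4-13 ALLOC][14-62 FREE]
Op 5: free(c) -> (freed c); heap: [0-3 ALLOC][4-62 FREE]
Op 6: d = malloc(17) -> d = 4; heap: [0-3 ALLOC][4-20 ALLOC][21-62 FREE]

Answer: [0-3 ALLOC][4-20 ALLOC][21-62 FREE]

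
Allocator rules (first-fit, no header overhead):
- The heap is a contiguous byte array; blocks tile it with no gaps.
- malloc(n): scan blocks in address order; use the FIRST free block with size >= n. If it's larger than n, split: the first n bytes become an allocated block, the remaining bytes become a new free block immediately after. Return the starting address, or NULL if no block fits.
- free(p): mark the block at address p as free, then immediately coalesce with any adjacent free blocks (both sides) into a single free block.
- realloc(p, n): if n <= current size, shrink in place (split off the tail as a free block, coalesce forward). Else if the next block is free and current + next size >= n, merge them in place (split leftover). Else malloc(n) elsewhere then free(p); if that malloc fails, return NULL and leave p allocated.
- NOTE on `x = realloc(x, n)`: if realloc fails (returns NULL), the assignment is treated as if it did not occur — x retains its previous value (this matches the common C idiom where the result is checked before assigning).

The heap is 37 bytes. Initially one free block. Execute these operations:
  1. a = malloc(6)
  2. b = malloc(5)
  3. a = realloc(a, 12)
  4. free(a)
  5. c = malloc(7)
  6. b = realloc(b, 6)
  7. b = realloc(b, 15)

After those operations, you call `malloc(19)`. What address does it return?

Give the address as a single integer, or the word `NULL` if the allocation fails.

Op 1: a = malloc(6) -> a = 0; heap: [0-5 ALLOC][6-36 FREE]
Op 2: b = malloc(5) -> b = 6; heap: [0-5 ALLOC][6-10 ALLOC][11-36 FREE]
Op 3: a = realloc(a, 12) -> a = 11; heap: [0-5 FREE][6-10 ALLOC][11-22 ALLOC][23-36 FREE]
Op 4: free(a) -> (freed a); heap: [0-5 FREE][6-10 ALLOC][11-36 FREE]
Op 5: c = malloc(7) -> c = 11; heap: [0-5 FREE][6-10 ALLOC][11-17 ALLOC][18-36 FREE]
Op 6: b = realloc(b, 6) -> b = 0; heap: [0-5 ALLOC][6-10 FREE][11-17 ALLOC][18-36 FREE]
Op 7: b = realloc(b, 15) -> b = 18; heap: [0-10 FREE][11-17 ALLOC][18-32 ALLOC][33-36 FREE]
malloc(19): first-fit scan over [0-10 FREE][11-17 ALLOC][18-32 ALLOC][33-36 FREE] -> NULL

Answer: NULL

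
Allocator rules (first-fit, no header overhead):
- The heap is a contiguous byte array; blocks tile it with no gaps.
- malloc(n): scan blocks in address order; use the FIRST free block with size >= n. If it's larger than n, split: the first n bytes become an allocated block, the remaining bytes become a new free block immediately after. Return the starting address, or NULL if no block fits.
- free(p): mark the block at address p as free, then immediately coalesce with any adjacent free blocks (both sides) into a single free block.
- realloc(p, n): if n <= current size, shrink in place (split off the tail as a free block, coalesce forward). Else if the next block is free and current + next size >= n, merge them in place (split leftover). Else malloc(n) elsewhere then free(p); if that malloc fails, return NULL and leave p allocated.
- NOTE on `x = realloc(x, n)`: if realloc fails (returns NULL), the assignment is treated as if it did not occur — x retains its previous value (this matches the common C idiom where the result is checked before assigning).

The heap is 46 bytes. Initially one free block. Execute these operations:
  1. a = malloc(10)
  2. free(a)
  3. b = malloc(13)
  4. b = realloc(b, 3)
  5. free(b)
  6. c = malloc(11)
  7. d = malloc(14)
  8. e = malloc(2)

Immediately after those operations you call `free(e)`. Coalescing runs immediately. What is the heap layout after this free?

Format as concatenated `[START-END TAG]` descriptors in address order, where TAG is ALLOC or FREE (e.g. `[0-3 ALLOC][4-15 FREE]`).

Answer: [0-10 ALLOC][11-24 ALLOC][25-45 FREE]

Derivation:
Op 1: a = malloc(10) -> a = 0; heap: [0-9 ALLOC][10-45 FREE]
Op 2: free(a) -> (freed a); heap: [0-45 FREE]
Op 3: b = malloc(13) -> b = 0; heap: [0-12 ALLOC][13-45 FREE]
Op 4: b = realloc(b, 3) -> b = 0; heap: [0-2 ALLOC][3-45 FREE]
Op 5: free(b) -> (freed b); heap: [0-45 FREE]
Op 6: c = malloc(11) -> c = 0; heap: [0-10 ALLOC][11-45 FREE]
Op 7: d = malloc(14) -> d = 11; heap: [0-10 ALLOC][11-24 ALLOC][25-45 FREE]
Op 8: e = malloc(2) -> e = 25; heap: [0-10 ALLOC][11-24 ALLOC][25-26 ALLOC][27-45 FREE]
free(e): e = 25 -> block [25-26 ALLOC]; mark free, coalesce with adjacent free neighbors -> [0-10 ALLOC][11-24 ALLOC][25-45 FREE]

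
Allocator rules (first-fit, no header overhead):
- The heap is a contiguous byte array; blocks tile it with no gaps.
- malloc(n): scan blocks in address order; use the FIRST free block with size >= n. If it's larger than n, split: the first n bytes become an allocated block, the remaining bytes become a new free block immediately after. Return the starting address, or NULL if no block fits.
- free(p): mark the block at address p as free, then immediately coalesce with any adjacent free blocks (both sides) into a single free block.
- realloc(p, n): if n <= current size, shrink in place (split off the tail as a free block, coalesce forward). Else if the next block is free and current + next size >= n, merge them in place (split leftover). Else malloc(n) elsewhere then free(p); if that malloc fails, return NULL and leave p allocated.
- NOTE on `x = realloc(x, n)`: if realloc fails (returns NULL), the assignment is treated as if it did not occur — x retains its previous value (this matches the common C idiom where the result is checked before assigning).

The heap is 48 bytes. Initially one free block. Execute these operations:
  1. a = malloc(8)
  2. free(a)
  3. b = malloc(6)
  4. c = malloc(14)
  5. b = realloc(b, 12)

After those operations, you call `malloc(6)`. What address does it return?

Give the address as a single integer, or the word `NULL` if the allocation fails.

Answer: 0

Derivation:
Op 1: a = malloc(8) -> a = 0; heap: [0-7 ALLOC][8-47 FREE]
Op 2: free(a) -> (freed a); heap: [0-47 FREE]
Op 3: b = malloc(6) -> b = 0; heap: [0-5 ALLOC][6-47 FREE]
Op 4: c = malloc(14) -> c = 6; heap: [0-5 ALLOC][6-19 ALLOC][20-47 FREE]
Op 5: b = realloc(b, 12) -> b = 20; heap: [0-5 FREE][6-19 ALLOC][20-31 ALLOC][32-47 FREE]
malloc(6): first-fit scan over [0-5 FREE][6-19 ALLOC][20-31 ALLOC][32-47 FREE] -> 0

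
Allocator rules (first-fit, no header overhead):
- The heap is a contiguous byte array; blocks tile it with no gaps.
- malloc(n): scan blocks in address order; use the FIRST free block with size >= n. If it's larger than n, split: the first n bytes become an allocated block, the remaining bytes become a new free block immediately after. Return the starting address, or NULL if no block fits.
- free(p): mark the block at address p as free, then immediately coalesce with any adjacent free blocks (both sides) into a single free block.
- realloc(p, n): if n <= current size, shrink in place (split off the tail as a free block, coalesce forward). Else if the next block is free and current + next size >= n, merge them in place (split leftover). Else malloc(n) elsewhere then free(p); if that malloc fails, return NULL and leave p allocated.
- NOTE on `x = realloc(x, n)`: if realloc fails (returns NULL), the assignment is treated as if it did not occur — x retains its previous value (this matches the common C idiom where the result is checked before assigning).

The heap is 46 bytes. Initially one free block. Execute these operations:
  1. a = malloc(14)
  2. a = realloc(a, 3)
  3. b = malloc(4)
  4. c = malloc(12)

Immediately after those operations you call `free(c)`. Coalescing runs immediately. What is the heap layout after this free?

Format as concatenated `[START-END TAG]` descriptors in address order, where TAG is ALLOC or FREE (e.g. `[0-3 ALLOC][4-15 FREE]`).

Op 1: a = malloc(14) -> a = 0; heap: [0-13 ALLOC][14-45 FREE]
Op 2: a = realloc(a, 3) -> a = 0; heap: [0-2 ALLOC][3-45 FREE]
Op 3: b = malloc(4) -> b = 3; heap: [0-2 ALLOC][3-6 ALLOC][7-45 FREE]
Op 4: c = malloc(12) -> c = 7; heap: [0-2 ALLOC][3-6 ALLOC][7-18 ALLOC][19-45 FREE]
free(c): c = 7 -> block [7-18 ALLOC]; mark free, coalesce with adjacent free neighbors -> [0-2 ALLOC][3-6 ALLOC][7-45 FREE]

Answer: [0-2 ALLOC][3-6 ALLOC][7-45 FREE]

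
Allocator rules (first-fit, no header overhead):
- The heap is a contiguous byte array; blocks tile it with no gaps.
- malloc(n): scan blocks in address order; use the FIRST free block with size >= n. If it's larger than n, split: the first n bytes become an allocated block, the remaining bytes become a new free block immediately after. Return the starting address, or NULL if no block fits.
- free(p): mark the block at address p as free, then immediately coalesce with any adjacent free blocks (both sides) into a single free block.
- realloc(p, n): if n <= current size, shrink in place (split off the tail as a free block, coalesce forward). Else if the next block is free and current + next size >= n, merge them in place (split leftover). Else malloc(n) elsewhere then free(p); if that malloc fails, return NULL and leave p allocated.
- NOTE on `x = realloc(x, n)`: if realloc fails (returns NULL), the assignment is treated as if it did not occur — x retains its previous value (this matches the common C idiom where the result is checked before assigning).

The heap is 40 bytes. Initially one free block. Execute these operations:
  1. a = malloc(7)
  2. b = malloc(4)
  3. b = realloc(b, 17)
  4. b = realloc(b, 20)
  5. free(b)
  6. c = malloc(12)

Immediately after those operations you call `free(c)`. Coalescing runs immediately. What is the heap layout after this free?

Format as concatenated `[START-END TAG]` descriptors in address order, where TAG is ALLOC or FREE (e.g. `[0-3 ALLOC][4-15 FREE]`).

Op 1: a = malloc(7) -> a = 0; heap: [0-6 ALLOC][7-39 FREE]
Op 2: b = malloc(4) -> b = 7; heap: [0-6 ALLOC][7-10 ALLOC][11-39 FREE]
Op 3: b = realloc(b, 17) -> b = 7; heap: [0-6 ALLOC][7-23 ALLOC][24-39 FREE]
Op 4: b = realloc(b, 20) -> b = 7; heap: [0-6 ALLOC][7-26 ALLOC][27-39 FREE]
Op 5: free(b) -> (freed b); heap: [0-6 ALLOC][7-39 FREE]
Op 6: c = malloc(12) -> c = 7; heap: [0-6 ALLOC][7-18 ALLOC][19-39 FREE]
free(c): c = 7 -> block [7-18 ALLOC]; mark free, coalesce with adjacent free neighbors -> [0-6 ALLOC][7-39 FREE]

Answer: [0-6 ALLOC][7-39 FREE]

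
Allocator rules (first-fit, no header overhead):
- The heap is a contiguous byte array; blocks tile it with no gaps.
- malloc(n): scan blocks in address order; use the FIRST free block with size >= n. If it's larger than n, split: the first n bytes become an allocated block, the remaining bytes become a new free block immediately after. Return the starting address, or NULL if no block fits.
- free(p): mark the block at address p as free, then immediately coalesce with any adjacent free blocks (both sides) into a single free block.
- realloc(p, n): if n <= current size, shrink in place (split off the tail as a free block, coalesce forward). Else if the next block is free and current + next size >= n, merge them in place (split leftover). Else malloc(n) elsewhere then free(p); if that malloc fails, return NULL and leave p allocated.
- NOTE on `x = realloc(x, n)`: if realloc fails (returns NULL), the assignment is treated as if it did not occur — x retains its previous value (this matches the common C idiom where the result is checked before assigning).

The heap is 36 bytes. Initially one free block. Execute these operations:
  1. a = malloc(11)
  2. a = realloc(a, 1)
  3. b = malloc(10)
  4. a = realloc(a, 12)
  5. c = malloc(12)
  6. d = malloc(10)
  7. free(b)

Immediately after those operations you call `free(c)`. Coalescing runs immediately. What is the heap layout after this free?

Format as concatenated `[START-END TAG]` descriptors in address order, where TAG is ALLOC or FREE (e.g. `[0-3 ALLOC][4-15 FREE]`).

Answer: [0-10 FREE][11-22 ALLOC][23-35 FREE]

Derivation:
Op 1: a = malloc(11) -> a = 0; heap: [0-10 ALLOC][11-35 FREE]
Op 2: a = realloc(a, 1) -> a = 0; heap: [0-0 ALLOC][1-35 FREE]
Op 3: b = malloc(10) -> b = 1; heap: [0-0 ALLOC][1-10 ALLOC][11-35 FREE]
Op 4: a = realloc(a, 12) -> a = 11; heap: [0-0 FREE][1-10 ALLOC][11-22 ALLOC][23-35 FREE]
Op 5: c = malloc(12) -> c = 23; heap: [0-0 FREE][1-10 ALLOC][11-22 ALLOC][23-34 ALLOC][35-35 FREE]
Op 6: d = malloc(10) -> d = NULL; heap: [0-0 FREE][1-10 ALLOC][11-22 ALLOC][23-34 ALLOC][35-35 FREE]
Op 7: free(b) -> (freed b); heap: [0-10 FREE][11-22 ALLOC][23-34 ALLOC][35-35 FREE]
free(c): c = 23 -> block [23-34 ALLOC]; mark free, coalesce with adjacent free neighbors -> [0-10 FREE][11-22 ALLOC][23-35 FREE]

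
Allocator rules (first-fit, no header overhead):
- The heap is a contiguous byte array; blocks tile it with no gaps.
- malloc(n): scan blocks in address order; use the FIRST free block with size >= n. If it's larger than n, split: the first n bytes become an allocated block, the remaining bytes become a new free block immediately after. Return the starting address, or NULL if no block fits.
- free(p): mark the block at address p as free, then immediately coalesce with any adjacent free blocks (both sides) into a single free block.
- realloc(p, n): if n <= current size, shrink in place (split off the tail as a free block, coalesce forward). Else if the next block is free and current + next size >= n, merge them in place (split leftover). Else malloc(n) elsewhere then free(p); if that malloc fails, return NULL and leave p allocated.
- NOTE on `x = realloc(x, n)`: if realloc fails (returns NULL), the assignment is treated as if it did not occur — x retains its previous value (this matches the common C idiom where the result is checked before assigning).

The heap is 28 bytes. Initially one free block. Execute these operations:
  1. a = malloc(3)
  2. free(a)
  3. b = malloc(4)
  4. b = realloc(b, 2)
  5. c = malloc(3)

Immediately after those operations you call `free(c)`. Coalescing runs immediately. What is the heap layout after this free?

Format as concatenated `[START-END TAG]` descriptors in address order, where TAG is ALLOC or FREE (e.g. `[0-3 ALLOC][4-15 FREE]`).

Answer: [0-1 ALLOC][2-27 FREE]

Derivation:
Op 1: a = malloc(3) -> a = 0; heap: [0-2 ALLOC][3-27 FREE]
Op 2: free(a) -> (freed a); heap: [0-27 FREE]
Op 3: b = malloc(4) -> b = 0; heap: [0-3 ALLOC][4-27 FREE]
Op 4: b = realloc(b, 2) -> b = 0; heap: [0-1 ALLOC][2-27 FREE]
Op 5: c = malloc(3) -> c = 2; heap: [0-1 ALLOC][2-4 ALLOC][5-27 FREE]
free(c): c = 2 -> block [2-4 ALLOC]; mark free, coalesce with adjacent free neighbors -> [0-1 ALLOC][2-27 FREE]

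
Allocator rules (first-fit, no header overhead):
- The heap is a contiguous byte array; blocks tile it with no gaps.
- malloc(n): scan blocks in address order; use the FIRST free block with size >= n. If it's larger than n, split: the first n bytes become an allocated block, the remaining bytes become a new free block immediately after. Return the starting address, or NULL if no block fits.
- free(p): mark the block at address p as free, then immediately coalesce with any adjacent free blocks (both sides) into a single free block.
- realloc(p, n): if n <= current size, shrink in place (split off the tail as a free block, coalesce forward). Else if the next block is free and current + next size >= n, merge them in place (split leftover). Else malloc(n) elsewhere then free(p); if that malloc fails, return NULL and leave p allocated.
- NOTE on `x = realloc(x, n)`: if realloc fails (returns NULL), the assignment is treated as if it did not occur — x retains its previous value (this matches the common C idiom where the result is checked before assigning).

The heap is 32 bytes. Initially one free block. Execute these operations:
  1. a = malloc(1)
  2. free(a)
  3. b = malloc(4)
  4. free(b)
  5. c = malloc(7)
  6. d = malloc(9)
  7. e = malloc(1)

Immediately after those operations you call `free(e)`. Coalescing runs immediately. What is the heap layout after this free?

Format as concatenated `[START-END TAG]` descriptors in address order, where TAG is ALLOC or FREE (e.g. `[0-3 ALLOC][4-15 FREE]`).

Answer: [0-6 ALLOC][7-15 ALLOC][16-31 FREE]

Derivation:
Op 1: a = malloc(1) -> a = 0; heap: [0-0 ALLOC][1-31 FREE]
Op 2: free(a) -> (freed a); heap: [0-31 FREE]
Op 3: b = malloc(4) -> b = 0; heap: [0-3 ALLOC][4-31 FREE]
Op 4: free(b) -> (freed b); heap: [0-31 FREE]
Op 5: c = malloc(7) -> c = 0; heap: [0-6 ALLOC][7-31 FREE]
Op 6: d = malloc(9) -> d = 7; heap: [0-6 ALLOC][7-15 ALLOC][16-31 FREE]
Op 7: e = malloc(1) -> e = 16; heap: [0-6 ALLOC][7-15 ALLOC][16-16 ALLOC][17-31 FREE]
free(e): e = 16 -> block [16-16 ALLOC]; mark free, coalesce with adjacent free neighbors -> [0-6 ALLOC][7-15 ALLOC][16-31 FREE]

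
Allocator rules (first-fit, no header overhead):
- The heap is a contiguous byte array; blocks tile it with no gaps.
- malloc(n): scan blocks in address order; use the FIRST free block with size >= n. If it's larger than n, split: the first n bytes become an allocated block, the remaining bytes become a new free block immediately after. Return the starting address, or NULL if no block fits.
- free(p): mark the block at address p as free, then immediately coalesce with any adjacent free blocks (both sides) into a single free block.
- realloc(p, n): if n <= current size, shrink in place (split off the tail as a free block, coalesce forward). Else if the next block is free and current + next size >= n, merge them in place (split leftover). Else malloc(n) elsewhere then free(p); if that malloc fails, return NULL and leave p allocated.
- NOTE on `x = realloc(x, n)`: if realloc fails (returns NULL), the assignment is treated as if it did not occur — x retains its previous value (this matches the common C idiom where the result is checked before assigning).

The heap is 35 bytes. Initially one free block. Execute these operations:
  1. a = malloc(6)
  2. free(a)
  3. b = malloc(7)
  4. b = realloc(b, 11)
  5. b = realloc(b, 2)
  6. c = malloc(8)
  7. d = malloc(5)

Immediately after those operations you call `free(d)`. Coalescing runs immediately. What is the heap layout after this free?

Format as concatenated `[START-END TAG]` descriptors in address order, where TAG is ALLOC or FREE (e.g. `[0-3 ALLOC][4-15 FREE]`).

Answer: [0-1 ALLOC][2-9 ALLOC][10-34 FREE]

Derivation:
Op 1: a = malloc(6) -> a = 0; heap: [0-5 ALLOC][6-34 FREE]
Op 2: free(a) -> (freed a); heap: [0-34 FREE]
Op 3: b = malloc(7) -> b = 0; heap: [0-6 ALLOC][7-34 FREE]
Op 4: b = realloc(b, 11) -> b = 0; heap: [0-10 ALLOC][11-34 FREE]
Op 5: b = realloc(b, 2) -> b = 0; heap: [0-1 ALLOC][2-34 FREE]
Op 6: c = malloc(8) -> c = 2; heap: [0-1 ALLOC][2-9 ALLOC][10-34 FREE]
Op 7: d = malloc(5) -> d = 10; heap: [0-1 ALLOC][2-9 ALLOC][10-14 ALLOC][15-34 FREE]
free(d): d = 10 -> block [10-14 ALLOC]; mark free, coalesce with adjacent free neighbors -> [0-1 ALLOC][2-9 ALLOC][10-34 FREE]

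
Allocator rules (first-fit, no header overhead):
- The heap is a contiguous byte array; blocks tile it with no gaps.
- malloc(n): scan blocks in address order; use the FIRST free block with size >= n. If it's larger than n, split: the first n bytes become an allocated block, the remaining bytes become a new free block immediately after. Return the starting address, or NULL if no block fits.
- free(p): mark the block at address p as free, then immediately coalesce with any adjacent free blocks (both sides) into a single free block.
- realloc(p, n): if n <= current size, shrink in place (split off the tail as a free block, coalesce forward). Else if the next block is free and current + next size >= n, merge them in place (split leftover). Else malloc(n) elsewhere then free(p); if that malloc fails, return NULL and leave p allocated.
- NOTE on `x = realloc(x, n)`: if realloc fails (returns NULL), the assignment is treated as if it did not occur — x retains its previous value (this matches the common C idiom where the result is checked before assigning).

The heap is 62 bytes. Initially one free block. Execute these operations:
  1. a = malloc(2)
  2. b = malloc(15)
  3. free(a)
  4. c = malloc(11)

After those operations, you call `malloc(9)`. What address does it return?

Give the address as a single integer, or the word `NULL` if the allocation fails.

Answer: 28

Derivation:
Op 1: a = malloc(2) -> a = 0; heap: [0-1 ALLOC][2-61 FREE]
Op 2: b = malloc(15) -> b = 2; heap: [0-1 ALLOC][2-16 ALLOC][17-61 FREE]
Op 3: free(a) -> (freed a); heap: [0-1 FREE][2-16 ALLOC][17-61 FREE]
Op 4: c = malloc(11) -> c = 17; heap: [0-1 FREE][2-16 ALLOC][17-27 ALLOC][28-61 FREE]
malloc(9): first-fit scan over [0-1 FREE][2-16 ALLOC][17-27 ALLOC][28-61 FREE] -> 28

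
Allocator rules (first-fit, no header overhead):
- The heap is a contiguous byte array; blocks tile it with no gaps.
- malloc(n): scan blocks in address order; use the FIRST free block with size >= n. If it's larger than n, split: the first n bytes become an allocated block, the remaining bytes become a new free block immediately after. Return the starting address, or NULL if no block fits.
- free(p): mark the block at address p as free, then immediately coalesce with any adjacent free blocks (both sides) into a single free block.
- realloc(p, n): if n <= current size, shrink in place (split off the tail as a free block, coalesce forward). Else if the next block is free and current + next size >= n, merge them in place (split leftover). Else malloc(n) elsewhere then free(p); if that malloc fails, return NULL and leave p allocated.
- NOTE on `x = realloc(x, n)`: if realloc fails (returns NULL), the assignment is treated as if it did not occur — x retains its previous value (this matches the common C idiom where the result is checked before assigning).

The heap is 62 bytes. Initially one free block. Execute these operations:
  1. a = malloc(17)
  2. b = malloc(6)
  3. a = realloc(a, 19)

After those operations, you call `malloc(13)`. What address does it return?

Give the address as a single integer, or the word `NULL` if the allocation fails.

Op 1: a = malloc(17) -> a = 0; heap: [0-16 ALLOC][17-61 FREE]
Op 2: b = malloc(6) -> b = 17; heap: [0-16 ALLOC][17-22 ALLOC][23-61 FREE]
Op 3: a = realloc(a, 19) -> a = 23; heap: [0-16 FREE][17-22 ALLOC][23-41 ALLOC][42-61 FREE]
malloc(13): first-fit scan over [0-16 FREE][17-22 ALLOC][23-41 ALLOC][42-61 FREE] -> 0

Answer: 0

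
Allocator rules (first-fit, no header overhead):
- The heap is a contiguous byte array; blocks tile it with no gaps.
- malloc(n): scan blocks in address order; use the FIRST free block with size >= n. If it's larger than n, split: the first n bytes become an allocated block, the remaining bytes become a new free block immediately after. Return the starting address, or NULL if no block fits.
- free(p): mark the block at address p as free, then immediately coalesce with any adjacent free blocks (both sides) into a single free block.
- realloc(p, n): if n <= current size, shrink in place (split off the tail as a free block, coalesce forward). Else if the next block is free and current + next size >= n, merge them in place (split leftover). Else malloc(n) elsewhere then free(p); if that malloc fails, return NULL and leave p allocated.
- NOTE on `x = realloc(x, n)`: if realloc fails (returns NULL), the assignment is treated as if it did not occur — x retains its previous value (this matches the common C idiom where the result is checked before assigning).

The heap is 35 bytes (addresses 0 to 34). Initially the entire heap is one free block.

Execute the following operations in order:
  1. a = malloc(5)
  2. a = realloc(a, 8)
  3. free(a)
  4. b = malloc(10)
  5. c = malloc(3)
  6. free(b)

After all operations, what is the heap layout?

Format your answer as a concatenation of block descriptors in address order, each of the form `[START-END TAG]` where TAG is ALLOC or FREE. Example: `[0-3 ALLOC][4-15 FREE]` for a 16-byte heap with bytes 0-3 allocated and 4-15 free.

Op 1: a = malloc(5) -> a = 0; heap: [0-4 ALLOC][5-34 FREE]
Op 2: a = realloc(a, 8) -> a = 0; heap: [0-7 ALLOC][8-34 FREE]
Op 3: free(a) -> (freed a); heap: [0-34 FREE]
Op 4: b = malloc(10) -> b = 0; heap: [0-9 ALLOC][10-34 FREE]
Op 5: c = malloc(3) -> c = 10; heap: [0-9 ALLOC][10-12 ALLOC][13-34 FREE]
Op 6: free(b) -> (freed b); heap: [0-9 FREE][10-12 ALLOC][13-34 FREE]

Answer: [0-9 FREE][10-12 ALLOC][13-34 FREE]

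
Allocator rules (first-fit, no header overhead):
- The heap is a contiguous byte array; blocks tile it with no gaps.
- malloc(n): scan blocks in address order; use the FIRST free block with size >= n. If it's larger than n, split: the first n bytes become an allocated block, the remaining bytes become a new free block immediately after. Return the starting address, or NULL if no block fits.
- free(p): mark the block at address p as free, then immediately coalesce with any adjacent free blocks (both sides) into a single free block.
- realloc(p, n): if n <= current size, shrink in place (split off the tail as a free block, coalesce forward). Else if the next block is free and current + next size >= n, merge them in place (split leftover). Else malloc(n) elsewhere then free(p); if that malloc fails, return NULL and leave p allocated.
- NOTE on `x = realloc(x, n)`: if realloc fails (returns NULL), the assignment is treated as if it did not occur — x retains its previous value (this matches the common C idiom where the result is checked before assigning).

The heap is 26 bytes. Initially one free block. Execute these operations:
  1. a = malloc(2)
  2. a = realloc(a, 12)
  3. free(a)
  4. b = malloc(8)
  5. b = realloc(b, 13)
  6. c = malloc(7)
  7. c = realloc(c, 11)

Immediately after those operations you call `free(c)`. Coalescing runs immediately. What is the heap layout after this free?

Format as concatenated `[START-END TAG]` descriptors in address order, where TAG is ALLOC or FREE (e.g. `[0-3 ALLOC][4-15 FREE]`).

Op 1: a = malloc(2) -> a = 0; heap: [0-1 ALLOC][2-25 FREE]
Op 2: a = realloc(a, 12) -> a = 0; heap: [0-11 ALLOC][12-25 FREE]
Op 3: free(a) -> (freed a); heap: [0-25 FREE]
Op 4: b = malloc(8) -> b = 0; heap: [0-7 ALLOC][8-25 FREE]
Op 5: b = realloc(b, 13) -> b = 0; heap: [0-12 ALLOC][13-25 FREE]
Op 6: c = malloc(7) -> c = 13; heap: [0-12 ALLOC][13-19 ALLOC][20-25 FREE]
Op 7: c = realloc(c, 11) -> c = 13; heap: [0-12 ALLOC][13-23 ALLOC][24-25 FREE]
free(c): c = 13 -> block [13-23 ALLOC]; mark free, coalesce with adjacent free neighbors -> [0-12 ALLOC][13-25 FREE]

Answer: [0-12 ALLOC][13-25 FREE]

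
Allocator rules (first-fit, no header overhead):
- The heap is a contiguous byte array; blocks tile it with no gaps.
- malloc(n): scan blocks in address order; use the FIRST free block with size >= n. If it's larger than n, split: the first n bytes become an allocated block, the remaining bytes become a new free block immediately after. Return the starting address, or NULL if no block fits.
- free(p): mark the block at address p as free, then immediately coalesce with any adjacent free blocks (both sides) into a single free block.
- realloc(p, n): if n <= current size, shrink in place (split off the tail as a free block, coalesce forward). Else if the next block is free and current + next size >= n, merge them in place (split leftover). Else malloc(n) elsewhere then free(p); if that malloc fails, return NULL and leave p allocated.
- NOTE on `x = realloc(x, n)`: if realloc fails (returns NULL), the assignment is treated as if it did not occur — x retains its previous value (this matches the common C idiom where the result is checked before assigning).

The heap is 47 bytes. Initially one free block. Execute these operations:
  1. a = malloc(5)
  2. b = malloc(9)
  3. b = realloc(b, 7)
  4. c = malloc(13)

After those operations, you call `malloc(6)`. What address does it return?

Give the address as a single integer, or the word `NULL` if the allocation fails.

Answer: 25

Derivation:
Op 1: a = malloc(5) -> a = 0; heap: [0-4 ALLOC][5-46 FREE]
Op 2: b = malloc(9) -> b = 5; heap: [0-4 ALLOC][5-13 ALLOC][14-46 FREE]
Op 3: b = realloc(b, 7) -> b = 5; heap: [0-4 ALLOC][5-11 ALLOC][12-46 FREE]
Op 4: c = malloc(13) -> c = 12; heap: [0-4 ALLOC][5-11 ALLOC][12-24 ALLOC][25-46 FREE]
malloc(6): first-fit scan over [0-4 ALLOC][5-11 ALLOC][12-24 ALLOC][25-46 FREE] -> 25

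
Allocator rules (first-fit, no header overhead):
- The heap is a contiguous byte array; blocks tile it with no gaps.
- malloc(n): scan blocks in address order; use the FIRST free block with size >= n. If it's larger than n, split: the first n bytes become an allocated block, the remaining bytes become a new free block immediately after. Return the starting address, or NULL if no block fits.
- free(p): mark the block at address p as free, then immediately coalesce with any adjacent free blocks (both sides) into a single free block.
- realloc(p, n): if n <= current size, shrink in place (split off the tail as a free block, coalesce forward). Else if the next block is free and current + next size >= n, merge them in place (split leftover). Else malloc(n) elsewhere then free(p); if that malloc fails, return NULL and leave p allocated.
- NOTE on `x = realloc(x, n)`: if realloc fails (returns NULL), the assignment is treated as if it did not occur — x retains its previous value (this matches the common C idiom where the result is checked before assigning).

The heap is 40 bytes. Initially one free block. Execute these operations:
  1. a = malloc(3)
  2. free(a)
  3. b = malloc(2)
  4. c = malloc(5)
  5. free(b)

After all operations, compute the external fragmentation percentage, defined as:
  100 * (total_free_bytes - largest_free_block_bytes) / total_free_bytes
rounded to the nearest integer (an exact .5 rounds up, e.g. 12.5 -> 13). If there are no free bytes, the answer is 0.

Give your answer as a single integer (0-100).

Answer: 6

Derivation:
Op 1: a = malloc(3) -> a = 0; heap: [0-2 ALLOC][3-39 FREE]
Op 2: free(a) -> (freed a); heap: [0-39 FREE]
Op 3: b = malloc(2) -> b = 0; heap: [0-1 ALLOC][2-39 FREE]
Op 4: c = malloc(5) -> c = 2; heap: [0-1 ALLOC][2-6 ALLOC][7-39 FREE]
Op 5: free(b) -> (freed b); heap: [0-1 FREE][2-6 ALLOC][7-39 FREE]
Free blocks: [2 33] total_free=35 largest=33 -> 100*(35-33)/35 = 200/35 ≈ 5.714 -> rounds to 6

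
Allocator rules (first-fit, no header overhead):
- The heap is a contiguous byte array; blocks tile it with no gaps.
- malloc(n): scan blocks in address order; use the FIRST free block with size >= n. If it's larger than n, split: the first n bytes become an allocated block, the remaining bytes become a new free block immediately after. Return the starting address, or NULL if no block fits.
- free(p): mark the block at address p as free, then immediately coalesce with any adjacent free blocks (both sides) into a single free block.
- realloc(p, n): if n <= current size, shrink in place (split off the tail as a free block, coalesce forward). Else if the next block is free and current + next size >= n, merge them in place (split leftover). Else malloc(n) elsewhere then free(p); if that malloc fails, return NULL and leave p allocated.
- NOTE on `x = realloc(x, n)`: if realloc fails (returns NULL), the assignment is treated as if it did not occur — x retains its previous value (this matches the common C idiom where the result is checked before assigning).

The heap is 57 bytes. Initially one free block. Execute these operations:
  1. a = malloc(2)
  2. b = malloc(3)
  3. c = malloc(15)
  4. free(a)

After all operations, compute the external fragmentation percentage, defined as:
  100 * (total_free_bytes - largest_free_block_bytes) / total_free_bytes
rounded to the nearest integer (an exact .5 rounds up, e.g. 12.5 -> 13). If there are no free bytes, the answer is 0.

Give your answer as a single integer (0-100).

Answer: 5

Derivation:
Op 1: a = malloc(2) -> a = 0; heap: [0-1 ALLOC][2-56 FREE]
Op 2: b = malloc(3) -> b = 2; heap: [0-1 ALLOC][2-4 ALLOC][5-56 FREE]
Op 3: c = malloc(15) -> c = 5; heap: [0-1 ALLOC][2-4 ALLOC][5-19 ALLOC][20-56 FREE]
Op 4: free(a) -> (freed a); heap: [0-1 FREE][2-4 ALLOC][5-19 ALLOC][20-56 FREE]
Free blocks: [2 37] total_free=39 largest=37 -> 100*(39-37)/39 = 200/39 ≈ 5.128 -> rounds to 5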